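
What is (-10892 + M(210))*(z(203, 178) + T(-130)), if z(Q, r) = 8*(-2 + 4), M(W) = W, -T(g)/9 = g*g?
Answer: 1624561288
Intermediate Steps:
T(g) = -9*g² (T(g) = -9*g*g = -9*g²)
z(Q, r) = 16 (z(Q, r) = 8*2 = 16)
(-10892 + M(210))*(z(203, 178) + T(-130)) = (-10892 + 210)*(16 - 9*(-130)²) = -10682*(16 - 9*16900) = -10682*(16 - 152100) = -10682*(-152084) = 1624561288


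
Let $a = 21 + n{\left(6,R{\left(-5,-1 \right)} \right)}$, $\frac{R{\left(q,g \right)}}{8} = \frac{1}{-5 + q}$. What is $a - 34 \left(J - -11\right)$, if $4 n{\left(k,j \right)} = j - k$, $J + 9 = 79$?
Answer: $- \frac{27347}{10} \approx -2734.7$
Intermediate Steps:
$R{\left(q,g \right)} = \frac{8}{-5 + q}$
$J = 70$ ($J = -9 + 79 = 70$)
$n{\left(k,j \right)} = - \frac{k}{4} + \frac{j}{4}$ ($n{\left(k,j \right)} = \frac{j - k}{4} = - \frac{k}{4} + \frac{j}{4}$)
$a = \frac{193}{10}$ ($a = 21 + \left(\left(- \frac{1}{4}\right) 6 + \frac{8 \frac{1}{-5 - 5}}{4}\right) = 21 - \left(\frac{3}{2} - \frac{8 \frac{1}{-10}}{4}\right) = 21 - \left(\frac{3}{2} - \frac{8 \left(- \frac{1}{10}\right)}{4}\right) = 21 + \left(- \frac{3}{2} + \frac{1}{4} \left(- \frac{4}{5}\right)\right) = 21 - \frac{17}{10} = \frac{193}{10} \approx 19.3$)
$a - 34 \left(J - -11\right) = \frac{193}{10} - 34 \left(70 - -11\right) = \frac{193}{10} - 34 \left(70 + 11\right) = \frac{193}{10} - 2754 = - \frac{27347}{10}$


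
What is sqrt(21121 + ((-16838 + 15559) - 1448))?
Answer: sqrt(18394) ≈ 135.62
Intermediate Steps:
sqrt(21121 + ((-16838 + 15559) - 1448)) = sqrt(21121 + (-1279 - 1448)) = sqrt(21121 - 2727) = sqrt(18394)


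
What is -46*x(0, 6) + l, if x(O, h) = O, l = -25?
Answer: -25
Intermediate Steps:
-46*x(0, 6) + l = -46*0 - 25 = 0 - 25 = -25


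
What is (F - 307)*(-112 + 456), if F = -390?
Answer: -239768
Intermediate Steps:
(F - 307)*(-112 + 456) = (-390 - 307)*(-112 + 456) = -697*344 = -239768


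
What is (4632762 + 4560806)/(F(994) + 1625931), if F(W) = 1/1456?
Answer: 13385835008/2367355537 ≈ 5.6543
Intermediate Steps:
F(W) = 1/1456
(4632762 + 4560806)/(F(994) + 1625931) = (4632762 + 4560806)/(1/1456 + 1625931) = 9193568/(2367355537/1456) = 9193568*(1456/2367355537) = 13385835008/2367355537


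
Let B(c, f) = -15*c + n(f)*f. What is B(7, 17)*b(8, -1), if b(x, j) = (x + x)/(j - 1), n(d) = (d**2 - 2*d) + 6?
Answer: -34656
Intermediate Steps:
n(d) = 6 + d**2 - 2*d
b(x, j) = 2*x/(-1 + j) (b(x, j) = (2*x)/(-1 + j) = 2*x/(-1 + j))
B(c, f) = -15*c + f*(6 + f**2 - 2*f) (B(c, f) = -15*c + (6 + f**2 - 2*f)*f = -15*c + f*(6 + f**2 - 2*f))
B(7, 17)*b(8, -1) = (-15*7 + 17*(6 + 17**2 - 2*17))*(2*8/(-1 - 1)) = (-105 + 17*(6 + 289 - 34))*(2*8/(-2)) = (-105 + 17*261)*(2*8*(-1/2)) = (-105 + 4437)*(-8) = 4332*(-8) = -34656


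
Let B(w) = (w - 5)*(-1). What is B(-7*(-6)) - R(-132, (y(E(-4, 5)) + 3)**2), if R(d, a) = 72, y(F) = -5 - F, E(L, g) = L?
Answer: -109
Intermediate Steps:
B(w) = 5 - w (B(w) = (-5 + w)*(-1) = 5 - w)
B(-7*(-6)) - R(-132, (y(E(-4, 5)) + 3)**2) = (5 - (-7)*(-6)) - 1*72 = (5 - 1*42) - 72 = (5 - 42) - 72 = -37 - 72 = -109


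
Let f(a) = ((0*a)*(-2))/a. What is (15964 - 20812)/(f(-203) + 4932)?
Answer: -404/411 ≈ -0.98297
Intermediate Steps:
f(a) = 0 (f(a) = (0*(-2))/a = 0/a = 0)
(15964 - 20812)/(f(-203) + 4932) = (15964 - 20812)/(0 + 4932) = -4848/4932 = -4848*1/4932 = -404/411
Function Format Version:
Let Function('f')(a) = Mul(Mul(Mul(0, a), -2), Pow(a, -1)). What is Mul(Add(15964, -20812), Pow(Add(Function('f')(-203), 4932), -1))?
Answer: Rational(-404, 411) ≈ -0.98297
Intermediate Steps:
Function('f')(a) = 0 (Function('f')(a) = Mul(Mul(0, -2), Pow(a, -1)) = Mul(0, Pow(a, -1)) = 0)
Mul(Add(15964, -20812), Pow(Add(Function('f')(-203), 4932), -1)) = Mul(Add(15964, -20812), Pow(Add(0, 4932), -1)) = Mul(-4848, Pow(4932, -1)) = Mul(-4848, Rational(1, 4932)) = Rational(-404, 411)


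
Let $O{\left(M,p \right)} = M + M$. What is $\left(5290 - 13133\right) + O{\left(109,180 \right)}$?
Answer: $-7625$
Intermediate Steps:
$O{\left(M,p \right)} = 2 M$
$\left(5290 - 13133\right) + O{\left(109,180 \right)} = \left(5290 - 13133\right) + 2 \cdot 109 = -7843 + 218 = -7625$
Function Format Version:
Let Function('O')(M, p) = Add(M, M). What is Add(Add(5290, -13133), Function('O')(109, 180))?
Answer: -7625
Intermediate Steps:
Function('O')(M, p) = Mul(2, M)
Add(Add(5290, -13133), Function('O')(109, 180)) = Add(Add(5290, -13133), Mul(2, 109)) = Add(-7843, 218) = -7625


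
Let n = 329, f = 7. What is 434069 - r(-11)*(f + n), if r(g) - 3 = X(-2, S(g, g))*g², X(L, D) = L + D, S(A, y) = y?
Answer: 961589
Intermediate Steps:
X(L, D) = D + L
r(g) = 3 + g²*(-2 + g) (r(g) = 3 + (g - 2)*g² = 3 + (-2 + g)*g² = 3 + g²*(-2 + g))
434069 - r(-11)*(f + n) = 434069 - (3 + (-11)²*(-2 - 11))*(7 + 329) = 434069 - (3 + 121*(-13))*336 = 434069 - (3 - 1573)*336 = 434069 - (-1570)*336 = 434069 - 1*(-527520) = 434069 + 527520 = 961589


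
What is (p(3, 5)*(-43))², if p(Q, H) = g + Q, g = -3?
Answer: 0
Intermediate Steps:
p(Q, H) = -3 + Q
(p(3, 5)*(-43))² = ((-3 + 3)*(-43))² = (0*(-43))² = 0² = 0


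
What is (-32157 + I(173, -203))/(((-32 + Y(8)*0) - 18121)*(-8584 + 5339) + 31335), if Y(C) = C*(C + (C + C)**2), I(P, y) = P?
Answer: -7996/14734455 ≈ -0.00054267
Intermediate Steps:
Y(C) = C*(C + 4*C**2) (Y(C) = C*(C + (2*C)**2) = C*(C + 4*C**2))
(-32157 + I(173, -203))/(((-32 + Y(8)*0) - 18121)*(-8584 + 5339) + 31335) = (-32157 + 173)/(((-32 + (8**2*(1 + 4*8))*0) - 18121)*(-8584 + 5339) + 31335) = -31984/(((-32 + (64*(1 + 32))*0) - 18121)*(-3245) + 31335) = -31984/(((-32 + (64*33)*0) - 18121)*(-3245) + 31335) = -31984/(((-32 + 2112*0) - 18121)*(-3245) + 31335) = -31984/(((-32 + 0) - 18121)*(-3245) + 31335) = -31984/((-32 - 18121)*(-3245) + 31335) = -31984/(-18153*(-3245) + 31335) = -31984/(58906485 + 31335) = -31984/58937820 = -31984*1/58937820 = -7996/14734455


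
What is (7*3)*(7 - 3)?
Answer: 84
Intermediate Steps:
(7*3)*(7 - 3) = 21*4 = 84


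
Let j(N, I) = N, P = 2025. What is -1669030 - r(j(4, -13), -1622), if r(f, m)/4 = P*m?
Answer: 11469170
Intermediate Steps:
r(f, m) = 8100*m (r(f, m) = 4*(2025*m) = 8100*m)
-1669030 - r(j(4, -13), -1622) = -1669030 - 8100*(-1622) = -1669030 - 1*(-13138200) = -1669030 + 13138200 = 11469170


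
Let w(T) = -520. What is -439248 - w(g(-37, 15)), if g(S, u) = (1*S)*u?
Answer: -438728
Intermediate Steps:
g(S, u) = S*u
-439248 - w(g(-37, 15)) = -439248 - 1*(-520) = -439248 + 520 = -438728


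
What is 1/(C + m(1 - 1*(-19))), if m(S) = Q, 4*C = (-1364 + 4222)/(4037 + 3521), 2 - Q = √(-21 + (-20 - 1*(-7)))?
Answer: 478587676/8771196425 + 228493456*I*√34/8771196425 ≈ 0.054564 + 0.1519*I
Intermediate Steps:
Q = 2 - I*√34 (Q = 2 - √(-21 + (-20 - 1*(-7))) = 2 - √(-21 + (-20 + 7)) = 2 - √(-21 - 13) = 2 - √(-34) = 2 - I*√34 ≈ 2.0 - 5.831*I)
C = 1429/15116 (C = ((-1364 + 4222)/(4037 + 3521))/4 = (2858/7558)/4 = (2858*(1/7558))/4 = (¼)*(1429/3779) = 1429/15116 ≈ 0.094536)
m(S) = 2 - I*√34
1/(C + m(1 - 1*(-19))) = 1/(1429/15116 + (2 - I*√34)) = 1/(31661/15116 - I*√34)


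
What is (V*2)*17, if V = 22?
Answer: 748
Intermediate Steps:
(V*2)*17 = (22*2)*17 = 44*17 = 748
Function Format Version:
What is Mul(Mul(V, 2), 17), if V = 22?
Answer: 748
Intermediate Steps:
Mul(Mul(V, 2), 17) = Mul(Mul(22, 2), 17) = Mul(44, 17) = 748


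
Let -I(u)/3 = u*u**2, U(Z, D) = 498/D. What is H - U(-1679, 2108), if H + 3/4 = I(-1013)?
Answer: 6573856159749/2108 ≈ 3.1185e+9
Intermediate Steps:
I(u) = -3*u**3 (I(u) = -3*u*u**2 = -3*u**3)
H = 12474110361/4 (H = -3/4 - 3*(-1013)**3 = -3/4 - 3*(-1039509197) = -3/4 + 3118527591 = 12474110361/4 ≈ 3.1185e+9)
H - U(-1679, 2108) = 12474110361/4 - 498/2108 = 12474110361/4 - 1*249/1054 = 12474110361/4 - 249/1054 = 6573856159749/2108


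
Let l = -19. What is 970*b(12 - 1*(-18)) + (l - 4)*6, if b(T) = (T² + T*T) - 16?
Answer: 1730342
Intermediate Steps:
b(T) = -16 + 2*T² (b(T) = (T² + T²) - 16 = 2*T² - 16 = -16 + 2*T²)
970*b(12 - 1*(-18)) + (l - 4)*6 = 970*(-16 + 2*(12 - 1*(-18))²) + (-19 - 4)*6 = 970*(-16 + 2*(12 + 18)²) - 23*6 = 970*(-16 + 2*30²) - 138 = 970*(-16 + 2*900) - 138 = 970*(-16 + 1800) - 138 = 970*1784 - 138 = 1730480 - 138 = 1730342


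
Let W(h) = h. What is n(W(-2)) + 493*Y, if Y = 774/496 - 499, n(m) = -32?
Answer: -60826881/248 ≈ -2.4527e+5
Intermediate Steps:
Y = -123365/248 (Y = 774*(1/496) - 499 = 387/248 - 499 = -123365/248 ≈ -497.44)
n(W(-2)) + 493*Y = -32 + 493*(-123365/248) = -32 - 60818945/248 = -60826881/248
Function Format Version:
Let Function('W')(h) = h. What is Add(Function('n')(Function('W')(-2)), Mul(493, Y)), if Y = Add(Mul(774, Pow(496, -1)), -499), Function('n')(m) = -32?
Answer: Rational(-60826881, 248) ≈ -2.4527e+5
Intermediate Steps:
Y = Rational(-123365, 248) (Y = Add(Mul(774, Rational(1, 496)), -499) = Add(Rational(387, 248), -499) = Rational(-123365, 248) ≈ -497.44)
Add(Function('n')(Function('W')(-2)), Mul(493, Y)) = Add(-32, Mul(493, Rational(-123365, 248))) = Add(-32, Rational(-60818945, 248)) = Rational(-60826881, 248)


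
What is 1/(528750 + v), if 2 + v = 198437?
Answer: 1/727185 ≈ 1.3752e-6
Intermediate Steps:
v = 198435 (v = -2 + 198437 = 198435)
1/(528750 + v) = 1/(528750 + 198435) = 1/727185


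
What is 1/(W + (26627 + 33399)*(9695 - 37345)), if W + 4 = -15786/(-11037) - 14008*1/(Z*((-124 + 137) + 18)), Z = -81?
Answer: -9237969/15332431719117662 ≈ -6.0251e-10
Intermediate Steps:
W = 27796438/9237969 (W = -4 + (-15786/(-11037) - 14008*(-1/(81*((-124 + 137) + 18)))) = -4 + (-15786*(-1/11037) - 14008*(-1/(81*(13 + 18)))) = -4 + (5262/3679 - 14008/(31*(-81))) = -4 + (5262/3679 - 14008/(-2511)) = -4 + (5262/3679 - 14008*(-1/2511)) = -4 + (5262/3679 + 14008/2511) = -4 + 64748314/9237969 = 27796438/9237969 ≈ 3.0089)
1/(W + (26627 + 33399)*(9695 - 37345)) = 1/(27796438/9237969 + (26627 + 33399)*(9695 - 37345)) = 1/(27796438/9237969 + 60026*(-27650)) = 1/(27796438/9237969 - 1659718900) = 1/(-15332431719117662/9237969) = -9237969/15332431719117662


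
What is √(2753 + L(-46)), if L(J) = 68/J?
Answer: √1455555/23 ≈ 52.455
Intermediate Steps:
√(2753 + L(-46)) = √(2753 + 68/(-46)) = √(2753 + 68*(-1/46)) = √(2753 - 34/23) = √(63285/23) = √1455555/23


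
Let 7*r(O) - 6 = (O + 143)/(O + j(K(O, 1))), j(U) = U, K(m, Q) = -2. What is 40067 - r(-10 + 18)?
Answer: 1682627/42 ≈ 40063.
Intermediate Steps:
r(O) = 6/7 + (143 + O)/(7*(-2 + O)) (r(O) = 6/7 + ((O + 143)/(O - 2))/7 = 6/7 + ((143 + O)/(-2 + O))/7 = 6/7 + (143 + O)/(7*(-2 + O)))
40067 - r(-10 + 18) = 40067 - (131/7 + (-10 + 18))/(-2 + (-10 + 18)) = 40067 - (131/7 + 8)/(-2 + 8) = 40067 - 187/(6*7) = 40067 - 1*187/42 = 40067 - 187/42 = 1682627/42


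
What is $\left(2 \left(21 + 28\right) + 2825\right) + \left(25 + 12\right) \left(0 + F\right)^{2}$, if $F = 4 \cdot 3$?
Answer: $8251$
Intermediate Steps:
$F = 12$
$\left(2 \left(21 + 28\right) + 2825\right) + \left(25 + 12\right) \left(0 + F\right)^{2} = \left(2 \left(21 + 28\right) + 2825\right) + \left(25 + 12\right) \left(0 + 12\right)^{2} = \left(2 \cdot 49 + 2825\right) + 37 \cdot 12^{2} = \left(98 + 2825\right) + 37 \cdot 144 = 2923 + 5328 = 8251$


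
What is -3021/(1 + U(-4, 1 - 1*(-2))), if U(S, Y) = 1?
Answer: -3021/2 ≈ -1510.5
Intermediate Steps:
-3021/(1 + U(-4, 1 - 1*(-2))) = -3021/(1 + 1) = -3021/2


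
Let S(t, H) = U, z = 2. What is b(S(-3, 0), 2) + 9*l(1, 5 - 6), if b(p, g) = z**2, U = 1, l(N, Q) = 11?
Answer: 103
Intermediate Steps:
S(t, H) = 1
b(p, g) = 4 (b(p, g) = 2**2 = 4)
b(S(-3, 0), 2) + 9*l(1, 5 - 6) = 4 + 9*11 = 4 + 99 = 103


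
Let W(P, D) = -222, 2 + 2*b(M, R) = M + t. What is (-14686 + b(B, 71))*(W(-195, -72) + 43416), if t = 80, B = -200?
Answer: -636981918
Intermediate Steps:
b(M, R) = 39 + M/2 (b(M, R) = -1 + (M + 80)/2 = -1 + (80 + M)/2 = -1 + (40 + M/2) = 39 + M/2)
(-14686 + b(B, 71))*(W(-195, -72) + 43416) = (-14686 + (39 + (½)*(-200)))*(-222 + 43416) = (-14686 + (39 - 100))*43194 = (-14686 - 61)*43194 = -14747*43194 = -636981918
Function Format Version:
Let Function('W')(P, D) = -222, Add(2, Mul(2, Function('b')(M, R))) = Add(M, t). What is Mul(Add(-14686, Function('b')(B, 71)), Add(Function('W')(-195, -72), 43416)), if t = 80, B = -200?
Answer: -636981918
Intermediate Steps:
Function('b')(M, R) = Add(39, Mul(Rational(1, 2), M)) (Function('b')(M, R) = Add(-1, Mul(Rational(1, 2), Add(M, 80))) = Add(-1, Mul(Rational(1, 2), Add(80, M))) = Add(-1, Add(40, Mul(Rational(1, 2), M))) = Add(39, Mul(Rational(1, 2), M)))
Mul(Add(-14686, Function('b')(B, 71)), Add(Function('W')(-195, -72), 43416)) = Mul(Add(-14686, Add(39, Mul(Rational(1, 2), -200))), Add(-222, 43416)) = Mul(Add(-14686, Add(39, -100)), 43194) = Mul(Add(-14686, -61), 43194) = Mul(-14747, 43194) = -636981918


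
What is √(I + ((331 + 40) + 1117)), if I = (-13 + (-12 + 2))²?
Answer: √2017 ≈ 44.911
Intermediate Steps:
I = 529 (I = (-13 - 10)² = (-23)² = 529)
√(I + ((331 + 40) + 1117)) = √(529 + ((331 + 40) + 1117)) = √(529 + (371 + 1117)) = √(529 + 1488) = √2017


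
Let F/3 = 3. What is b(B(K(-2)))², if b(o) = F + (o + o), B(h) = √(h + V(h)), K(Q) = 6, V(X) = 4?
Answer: 121 + 36*√10 ≈ 234.84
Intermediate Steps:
F = 9 (F = 3*3 = 9)
B(h) = √(4 + h) (B(h) = √(h + 4) = √(4 + h))
b(o) = 9 + 2*o (b(o) = 9 + (o + o) = 9 + 2*o)
b(B(K(-2)))² = (9 + 2*√(4 + 6))² = (9 + 2*√10)²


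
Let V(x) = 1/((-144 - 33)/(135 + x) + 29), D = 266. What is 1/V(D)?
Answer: 11452/401 ≈ 28.559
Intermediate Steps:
V(x) = 1/(29 - 177/(135 + x)) (V(x) = 1/(-177/(135 + x) + 29) = 1/(29 - 177/(135 + x)))
1/V(D) = 1/((135 + 266)/(3738 + 29*266)) = 1/(401/(3738 + 7714)) = 1/(401/11452) = 11452/401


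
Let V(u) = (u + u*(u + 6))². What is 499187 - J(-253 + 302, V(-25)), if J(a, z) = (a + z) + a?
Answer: 296589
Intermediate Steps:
V(u) = (u + u*(6 + u))²
J(a, z) = z + 2*a
499187 - J(-253 + 302, V(-25)) = 499187 - ((-25)²*(7 - 25)² + 2*(-253 + 302)) = 499187 - (625*(-18)² + 2*49) = 499187 - (625*324 + 98) = 499187 - (202500 + 98) = 499187 - 1*202598 = 499187 - 202598 = 296589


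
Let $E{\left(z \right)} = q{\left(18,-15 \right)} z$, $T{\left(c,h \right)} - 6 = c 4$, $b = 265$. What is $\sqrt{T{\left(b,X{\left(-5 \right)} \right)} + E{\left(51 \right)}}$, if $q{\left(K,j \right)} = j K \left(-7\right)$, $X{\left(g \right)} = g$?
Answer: $4 \sqrt{6091} \approx 312.18$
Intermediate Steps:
$T{\left(c,h \right)} = 6 + 4 c$ ($T{\left(c,h \right)} = 6 + c 4 = 6 + 4 c$)
$q{\left(K,j \right)} = - 7 K j$ ($q{\left(K,j \right)} = K j \left(-7\right) = - 7 K j$)
$E{\left(z \right)} = 1890 z$ ($E{\left(z \right)} = \left(-7\right) 18 \left(-15\right) z = 1890 z$)
$\sqrt{T{\left(b,X{\left(-5 \right)} \right)} + E{\left(51 \right)}} = \sqrt{\left(6 + 4 \cdot 265\right) + 1890 \cdot 51} = \sqrt{\left(6 + 1060\right) + 96390} = \sqrt{1066 + 96390} = \sqrt{97456} = 4 \sqrt{6091}$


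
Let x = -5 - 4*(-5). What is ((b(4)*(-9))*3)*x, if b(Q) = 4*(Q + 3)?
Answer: -11340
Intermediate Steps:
b(Q) = 12 + 4*Q (b(Q) = 4*(3 + Q) = 12 + 4*Q)
x = 15 (x = -5 + 20 = 15)
((b(4)*(-9))*3)*x = (((12 + 4*4)*(-9))*3)*15 = (((12 + 16)*(-9))*3)*15 = ((28*(-9))*3)*15 = -252*3*15 = -756*15 = -11340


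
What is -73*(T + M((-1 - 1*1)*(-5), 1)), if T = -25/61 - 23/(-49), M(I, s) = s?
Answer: -231191/2989 ≈ -77.347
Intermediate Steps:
T = 178/2989 (T = -25*1/61 - 23*(-1/49) = -25/61 + 23/49 = 178/2989 ≈ 0.059552)
-73*(T + M((-1 - 1*1)*(-5), 1)) = -73*(178/2989 + 1) = -73*3167/2989 = -231191/2989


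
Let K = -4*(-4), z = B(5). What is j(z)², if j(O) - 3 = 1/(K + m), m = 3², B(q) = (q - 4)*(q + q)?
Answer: 5776/625 ≈ 9.2416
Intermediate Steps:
B(q) = 2*q*(-4 + q) (B(q) = (-4 + q)*(2*q) = 2*q*(-4 + q))
z = 10 (z = 2*5*(-4 + 5) = 2*5*1 = 10)
K = 16
m = 9
j(O) = 76/25 (j(O) = 3 + 1/(16 + 9) = 3 + 1/25 = 76/25)
j(z)² = (76/25)² = 5776/625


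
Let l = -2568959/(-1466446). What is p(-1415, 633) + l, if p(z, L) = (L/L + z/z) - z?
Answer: 2080522941/1466446 ≈ 1418.8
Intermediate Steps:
p(z, L) = 2 - z (p(z, L) = (1 + 1) - z = 2 - z)
l = 2568959/1466446 (l = -2568959*(-1/1466446) = 2568959/1466446 ≈ 1.7518)
p(-1415, 633) + l = (2 - 1*(-1415)) + 2568959/1466446 = (2 + 1415) + 2568959/1466446 = 1417 + 2568959/1466446 = 2080522941/1466446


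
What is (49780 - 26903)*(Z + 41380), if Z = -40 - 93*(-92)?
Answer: 1141470792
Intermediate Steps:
Z = 8516 (Z = -40 + 8556 = 8516)
(49780 - 26903)*(Z + 41380) = (49780 - 26903)*(8516 + 41380) = 22877*49896 = 1141470792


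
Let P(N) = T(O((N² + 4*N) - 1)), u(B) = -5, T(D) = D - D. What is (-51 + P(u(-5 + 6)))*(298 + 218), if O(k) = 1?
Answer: -26316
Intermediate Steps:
T(D) = 0
P(N) = 0
(-51 + P(u(-5 + 6)))*(298 + 218) = (-51 + 0)*(298 + 218) = -51*516 = -26316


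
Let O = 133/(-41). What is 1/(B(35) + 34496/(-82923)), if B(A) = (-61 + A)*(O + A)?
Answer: -3399843/2808523732 ≈ -0.0012105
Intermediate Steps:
O = -133/41 (O = 133*(-1/41) = -133/41 ≈ -3.2439)
B(A) = (-61 + A)*(-133/41 + A)
1/(B(35) + 34496/(-82923)) = 1/((8113/41 + 35**2 - 2634/41*35) + 34496/(-82923)) = 1/((8113/41 + 1225 - 92190/41) + 34496*(-1/82923)) = 1/(-33852/41 - 34496/82923) = 1/(-2808523732/3399843) = -3399843/2808523732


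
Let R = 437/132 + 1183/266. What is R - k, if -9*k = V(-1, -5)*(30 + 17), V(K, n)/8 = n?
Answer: -1513309/7524 ≈ -201.13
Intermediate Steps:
V(K, n) = 8*n
R = 19457/2508 (R = 437*(1/132) + 1183*(1/266) = 437/132 + 169/38 = 19457/2508 ≈ 7.7580)
k = 1880/9 (k = -8*(-5)*(30 + 17)/9 = -(-40)*47/9 = -⅑*(-1880) = 1880/9 ≈ 208.89)
R - k = 19457/2508 - 1*1880/9 = 19457/2508 - 1880/9 = -1513309/7524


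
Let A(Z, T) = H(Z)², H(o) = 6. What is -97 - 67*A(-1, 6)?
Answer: -2509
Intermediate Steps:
A(Z, T) = 36 (A(Z, T) = 6² = 36)
-97 - 67*A(-1, 6) = -97 - 67*36 = -97 - 2412 = -2509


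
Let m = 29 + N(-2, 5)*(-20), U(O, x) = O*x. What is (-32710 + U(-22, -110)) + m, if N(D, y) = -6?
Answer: -30141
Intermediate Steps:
m = 149 (m = 29 - 6*(-20) = 29 + 120 = 149)
(-32710 + U(-22, -110)) + m = (-32710 - 22*(-110)) + 149 = (-32710 + 2420) + 149 = -30290 + 149 = -30141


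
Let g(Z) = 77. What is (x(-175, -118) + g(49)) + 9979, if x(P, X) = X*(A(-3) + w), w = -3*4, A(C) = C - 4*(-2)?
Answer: 10882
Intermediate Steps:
A(C) = 8 + C (A(C) = C + 8 = 8 + C)
w = -12
x(P, X) = -7*X (x(P, X) = X*((8 - 3) - 12) = X*(5 - 12) = X*(-7) = -7*X)
(x(-175, -118) + g(49)) + 9979 = (-7*(-118) + 77) + 9979 = (826 + 77) + 9979 = 903 + 9979 = 10882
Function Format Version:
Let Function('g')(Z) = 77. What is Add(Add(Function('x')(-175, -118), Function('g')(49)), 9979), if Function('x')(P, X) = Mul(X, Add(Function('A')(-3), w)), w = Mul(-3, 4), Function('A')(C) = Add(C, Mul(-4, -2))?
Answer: 10882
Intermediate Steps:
Function('A')(C) = Add(8, C) (Function('A')(C) = Add(C, 8) = Add(8, C))
w = -12
Function('x')(P, X) = Mul(-7, X) (Function('x')(P, X) = Mul(X, Add(Add(8, -3), -12)) = Mul(X, Add(5, -12)) = Mul(X, -7) = Mul(-7, X))
Add(Add(Function('x')(-175, -118), Function('g')(49)), 9979) = Add(Add(Mul(-7, -118), 77), 9979) = Add(Add(826, 77), 9979) = Add(903, 9979) = 10882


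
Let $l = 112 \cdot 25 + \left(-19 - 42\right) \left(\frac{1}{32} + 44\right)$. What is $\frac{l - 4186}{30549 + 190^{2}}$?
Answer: $- \frac{130301}{2132768} \approx -0.061095$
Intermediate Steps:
$l = \frac{3651}{32}$ ($l = 2800 - 61 \left(\frac{1}{32} + 44\right) = 2800 - \frac{85949}{32} = \frac{3651}{32} \approx 114.09$)
$\frac{l - 4186}{30549 + 190^{2}} = \frac{\frac{3651}{32} - 4186}{30549 + 190^{2}} = - \frac{130301}{32 \left(30549 + 36100\right)} = - \frac{130301}{32 \cdot 66649} = \left(- \frac{130301}{32}\right) \frac{1}{66649} = - \frac{130301}{2132768}$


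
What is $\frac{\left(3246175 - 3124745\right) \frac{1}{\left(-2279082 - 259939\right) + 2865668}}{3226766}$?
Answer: $\frac{60715}{527006716801} \approx 1.1521 \cdot 10^{-7}$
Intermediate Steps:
$\frac{\left(3246175 - 3124745\right) \frac{1}{\left(-2279082 - 259939\right) + 2865668}}{3226766} = \frac{121430}{\left(-2279082 - 259939\right) + 2865668} \cdot \frac{1}{3226766} = \frac{121430}{-2539021 + 2865668} \cdot \frac{1}{3226766} = \frac{121430}{326647} \cdot \frac{1}{3226766} = \frac{60715}{527006716801}$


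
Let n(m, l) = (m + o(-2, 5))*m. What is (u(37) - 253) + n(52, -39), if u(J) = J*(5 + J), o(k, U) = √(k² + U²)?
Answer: 4005 + 52*√29 ≈ 4285.0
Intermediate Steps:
o(k, U) = √(U² + k²)
n(m, l) = m*(m + √29) (n(m, l) = (m + √(5² + (-2)²))*m = (m + √(25 + 4))*m = (m + √29)*m = m*(m + √29))
(u(37) - 253) + n(52, -39) = (37*(5 + 37) - 253) + 52*(52 + √29) = (37*42 - 253) + (2704 + 52*√29) = (1554 - 253) + (2704 + 52*√29) = 1301 + (2704 + 52*√29) = 4005 + 52*√29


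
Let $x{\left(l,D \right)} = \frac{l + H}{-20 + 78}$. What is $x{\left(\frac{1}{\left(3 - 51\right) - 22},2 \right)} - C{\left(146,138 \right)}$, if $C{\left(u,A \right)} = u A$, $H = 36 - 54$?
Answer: $- \frac{81802141}{4060} \approx -20148.0$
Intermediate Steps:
$H = -18$ ($H = 36 - 54 = -18$)
$C{\left(u,A \right)} = A u$
$x{\left(l,D \right)} = - \frac{9}{29} + \frac{l}{58}$ ($x{\left(l,D \right)} = \frac{l - 18}{-20 + 78} = \frac{-18 + l}{58} = \left(-18 + l\right) \frac{1}{58} = - \frac{9}{29} + \frac{l}{58}$)
$x{\left(\frac{1}{\left(3 - 51\right) - 22},2 \right)} - C{\left(146,138 \right)} = \left(- \frac{9}{29} + \frac{1}{58 \left(\left(3 - 51\right) - 22\right)}\right) - 138 \cdot 146 = \left(- \frac{9}{29} + \frac{1}{58 \left(-48 - 22\right)}\right) - 20148 = \left(- \frac{9}{29} + \frac{1}{58 \left(-70\right)}\right) - 20148 = \left(- \frac{9}{29} + \frac{1}{58} \left(- \frac{1}{70}\right)\right) - 20148 = \left(- \frac{9}{29} - \frac{1}{4060}\right) - 20148 = - \frac{1261}{4060} - 20148 = - \frac{81802141}{4060}$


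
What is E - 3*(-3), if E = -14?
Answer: -5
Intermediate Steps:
E - 3*(-3) = -14 - 3*(-3) = -14 + 9 = -5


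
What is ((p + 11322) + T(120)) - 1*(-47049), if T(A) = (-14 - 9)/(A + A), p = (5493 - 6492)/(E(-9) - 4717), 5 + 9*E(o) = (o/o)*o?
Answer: 594923082779/10192080 ≈ 58371.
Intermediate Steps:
E(o) = -5/9 + o/9 (E(o) = -5/9 + ((o/o)*o)/9 = -5/9 + (1*o)/9 = -5/9 + o/9)
p = 8991/42467 (p = (5493 - 6492)/((-5/9 + (⅑)*(-9)) - 4717) = -999/((-5/9 - 1) - 4717) = -999/(-14/9 - 4717) = -999/(-42467/9) = -999*(-9/42467) = 8991/42467 ≈ 0.21172)
T(A) = -23/(2*A) (T(A) = -23*1/(2*A) = -23/(2*A))
((p + 11322) + T(120)) - 1*(-47049) = ((8991/42467 + 11322) - 23/2/120) - 1*(-47049) = (480820365/42467 - 23/2*1/120) + 47049 = (480820365/42467 - 23/240) + 47049 = 115395910859/10192080 + 47049 = 594923082779/10192080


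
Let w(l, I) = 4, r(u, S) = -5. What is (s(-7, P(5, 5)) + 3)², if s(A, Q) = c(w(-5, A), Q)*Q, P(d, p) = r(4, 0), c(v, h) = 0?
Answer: 9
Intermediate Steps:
P(d, p) = -5
s(A, Q) = 0 (s(A, Q) = 0*Q = 0)
(s(-7, P(5, 5)) + 3)² = (0 + 3)² = 3² = 9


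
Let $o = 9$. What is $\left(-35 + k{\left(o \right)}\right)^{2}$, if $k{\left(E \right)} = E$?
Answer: $676$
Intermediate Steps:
$\left(-35 + k{\left(o \right)}\right)^{2} = \left(-35 + 9\right)^{2} = \left(-26\right)^{2} = 676$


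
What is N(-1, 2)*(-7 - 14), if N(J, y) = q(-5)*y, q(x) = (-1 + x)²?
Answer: -1512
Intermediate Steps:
N(J, y) = 36*y (N(J, y) = (-1 - 5)²*y = (-6)²*y = 36*y)
N(-1, 2)*(-7 - 14) = (36*2)*(-7 - 14) = 72*(-21) = -1512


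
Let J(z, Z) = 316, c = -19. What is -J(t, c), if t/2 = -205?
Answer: -316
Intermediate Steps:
t = -410 (t = 2*(-205) = -410)
-J(t, c) = -1*316 = -316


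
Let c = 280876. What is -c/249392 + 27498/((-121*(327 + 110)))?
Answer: -493401397/299706836 ≈ -1.6463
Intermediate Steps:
-c/249392 + 27498/((-121*(327 + 110))) = -1*280876/249392 + 27498/((-121*(327 + 110))) = -280876*1/249392 + 27498/((-121*437)) = -70219/62348 + 27498/(-52877) = -70219/62348 + 27498*(-1/52877) = -70219/62348 - 27498/52877 = -493401397/299706836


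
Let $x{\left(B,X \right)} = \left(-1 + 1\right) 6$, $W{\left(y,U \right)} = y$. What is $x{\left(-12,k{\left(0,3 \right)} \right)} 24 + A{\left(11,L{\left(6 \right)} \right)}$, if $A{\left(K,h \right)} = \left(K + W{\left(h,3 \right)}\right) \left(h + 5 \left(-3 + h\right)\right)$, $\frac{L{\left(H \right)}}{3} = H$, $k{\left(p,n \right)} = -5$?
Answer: $2697$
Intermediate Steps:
$x{\left(B,X \right)} = 0$ ($x{\left(B,X \right)} = 0 \cdot 6 = 0$)
$L{\left(H \right)} = 3 H$
$A{\left(K,h \right)} = \left(-15 + 6 h\right) \left(K + h\right)$ ($A{\left(K,h \right)} = \left(K + h\right) \left(h + 5 \left(-3 + h\right)\right) = \left(K + h\right) \left(h + \left(-15 + 5 h\right)\right) = \left(K + h\right) \left(-15 + 6 h\right) = \left(-15 + 6 h\right) \left(K + h\right)$)
$x{\left(-12,k{\left(0,3 \right)} \right)} 24 + A{\left(11,L{\left(6 \right)} \right)} = 0 \cdot 24 + \left(\left(-15\right) 11 - 15 \cdot 3 \cdot 6 + 6 \left(3 \cdot 6\right)^{2} + 6 \cdot 11 \cdot 3 \cdot 6\right) = 0 + \left(-165 - 270 + 6 \cdot 18^{2} + 6 \cdot 11 \cdot 18\right) = 0 + \left(-165 - 270 + 6 \cdot 324 + 1188\right) = 0 + \left(-165 - 270 + 1944 + 1188\right) = 0 + 2697 = 2697$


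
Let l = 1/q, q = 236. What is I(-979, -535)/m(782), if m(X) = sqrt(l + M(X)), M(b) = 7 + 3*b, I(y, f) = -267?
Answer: -178*sqrt(3640359)/61701 ≈ -5.5043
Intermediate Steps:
l = 1/236 ≈ 0.0042373
m(X) = sqrt(1653/236 + 3*X) (m(X) = sqrt(1/236 + (7 + 3*X)) = sqrt(1653/236 + 3*X))
I(-979, -535)/m(782) = -267*118/sqrt(97527 + 41772*782) = -267*118/sqrt(97527 + 32665704) = -267*2*sqrt(3640359)/185103 = -178*sqrt(3640359)/61701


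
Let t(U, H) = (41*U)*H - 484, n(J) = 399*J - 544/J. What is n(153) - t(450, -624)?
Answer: 104168947/9 ≈ 1.1574e+7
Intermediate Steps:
n(J) = -544/J + 399*J
t(U, H) = -484 + 41*H*U (t(U, H) = 41*H*U - 484 = -484 + 41*H*U)
n(153) - t(450, -624) = (-544/153 + 399*153) - (-484 + 41*(-624)*450) = (-544*1/153 + 61047) - (-484 - 11512800) = (-32/9 + 61047) - 1*(-11513284) = 549391/9 + 11513284 = 104168947/9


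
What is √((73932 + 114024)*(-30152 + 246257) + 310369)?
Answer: √40618541749 ≈ 2.0154e+5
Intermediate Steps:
√((73932 + 114024)*(-30152 + 246257) + 310369) = √(187956*216105 + 310369) = √(40618231380 + 310369) = √40618541749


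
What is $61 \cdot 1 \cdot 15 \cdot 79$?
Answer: $72285$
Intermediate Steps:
$61 \cdot 1 \cdot 15 \cdot 79 = 61 \cdot 15 \cdot 79 = 915 \cdot 79 = 72285$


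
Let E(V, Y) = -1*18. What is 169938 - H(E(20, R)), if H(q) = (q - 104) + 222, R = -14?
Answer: 169838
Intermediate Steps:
E(V, Y) = -18
H(q) = 118 + q (H(q) = (-104 + q) + 222 = 118 + q)
169938 - H(E(20, R)) = 169938 - (118 - 18) = 169938 - 1*100 = 169938 - 100 = 169838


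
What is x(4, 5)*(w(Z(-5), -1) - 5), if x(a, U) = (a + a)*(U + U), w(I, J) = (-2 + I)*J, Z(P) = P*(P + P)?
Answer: -4240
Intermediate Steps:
Z(P) = 2*P**2 (Z(P) = P*(2*P) = 2*P**2)
w(I, J) = J*(-2 + I)
x(a, U) = 4*U*a (x(a, U) = (2*a)*(2*U) = 4*U*a)
x(4, 5)*(w(Z(-5), -1) - 5) = (4*5*4)*(-(-2 + 2*(-5)**2) - 5) = 80*(-(-2 + 2*25) - 5) = 80*(-(-2 + 50) - 5) = 80*(-1*48 - 5) = 80*(-48 - 5) = 80*(-53) = -4240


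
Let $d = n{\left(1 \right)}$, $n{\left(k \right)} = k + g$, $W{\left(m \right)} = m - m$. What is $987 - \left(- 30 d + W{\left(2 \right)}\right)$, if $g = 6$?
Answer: $1197$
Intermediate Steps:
$W{\left(m \right)} = 0$
$n{\left(k \right)} = 6 + k$ ($n{\left(k \right)} = k + 6 = 6 + k$)
$d = 7$ ($d = 6 + 1 = 7$)
$987 - \left(- 30 d + W{\left(2 \right)}\right) = 987 - \left(\left(-30\right) 7 + 0\right) = 987 - \left(-210 + 0\right) = 987 - -210 = 987 + 210 = 1197$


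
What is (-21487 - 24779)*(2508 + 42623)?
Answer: -2088030846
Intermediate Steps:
(-21487 - 24779)*(2508 + 42623) = -46266*45131 = -2088030846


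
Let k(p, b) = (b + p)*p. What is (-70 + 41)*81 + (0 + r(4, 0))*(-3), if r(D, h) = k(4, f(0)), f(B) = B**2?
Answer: -2397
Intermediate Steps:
k(p, b) = p*(b + p)
r(D, h) = 16 (r(D, h) = 4*(0**2 + 4) = 4*(0 + 4) = 4*4 = 16)
(-70 + 41)*81 + (0 + r(4, 0))*(-3) = (-70 + 41)*81 + (0 + 16)*(-3) = -29*81 + 16*(-3) = -2349 - 48 = -2397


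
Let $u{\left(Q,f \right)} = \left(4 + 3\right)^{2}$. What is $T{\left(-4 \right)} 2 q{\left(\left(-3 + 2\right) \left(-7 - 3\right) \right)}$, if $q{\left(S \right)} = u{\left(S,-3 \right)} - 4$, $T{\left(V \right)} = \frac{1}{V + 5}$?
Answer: $90$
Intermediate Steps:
$u{\left(Q,f \right)} = 49$ ($u{\left(Q,f \right)} = 7^{2} = 49$)
$T{\left(V \right)} = \frac{1}{5 + V}$
$q{\left(S \right)} = 45$ ($q{\left(S \right)} = 49 - 4 = 45$)
$T{\left(-4 \right)} 2 q{\left(\left(-3 + 2\right) \left(-7 - 3\right) \right)} = \frac{1}{5 - 4} \cdot 2 \cdot 45 = 1^{-1} \cdot 2 \cdot 45 = 1 \cdot 2 \cdot 45 = 2 \cdot 45 = 90$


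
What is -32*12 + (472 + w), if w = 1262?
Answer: 1350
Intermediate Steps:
-32*12 + (472 + w) = -32*12 + (472 + 1262) = -384 + 1734 = 1350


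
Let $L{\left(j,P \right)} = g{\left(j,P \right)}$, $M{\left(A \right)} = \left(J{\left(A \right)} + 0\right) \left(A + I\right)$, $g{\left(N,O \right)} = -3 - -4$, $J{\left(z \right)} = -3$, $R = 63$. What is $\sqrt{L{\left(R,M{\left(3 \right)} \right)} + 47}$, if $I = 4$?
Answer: $4 \sqrt{3} \approx 6.9282$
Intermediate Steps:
$g{\left(N,O \right)} = 1$ ($g{\left(N,O \right)} = -3 + 4 = 1$)
$M{\left(A \right)} = -12 - 3 A$ ($M{\left(A \right)} = \left(-3 + 0\right) \left(A + 4\right) = - 3 \left(4 + A\right) = -12 - 3 A$)
$L{\left(j,P \right)} = 1$
$\sqrt{L{\left(R,M{\left(3 \right)} \right)} + 47} = \sqrt{1 + 47} = \sqrt{48} = 4 \sqrt{3}$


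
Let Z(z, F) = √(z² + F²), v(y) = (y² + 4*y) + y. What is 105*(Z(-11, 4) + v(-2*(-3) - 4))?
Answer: 1470 + 105*√137 ≈ 2699.0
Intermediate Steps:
v(y) = y² + 5*y
Z(z, F) = √(F² + z²)
105*(Z(-11, 4) + v(-2*(-3) - 4)) = 105*(√(4² + (-11)²) + (-2*(-3) - 4)*(5 + (-2*(-3) - 4))) = 105*(√(16 + 121) + (6 - 4)*(5 + (6 - 4))) = 105*(√137 + 2*(5 + 2)) = 105*(√137 + 2*7) = 105*(√137 + 14) = 105*(14 + √137) = 1470 + 105*√137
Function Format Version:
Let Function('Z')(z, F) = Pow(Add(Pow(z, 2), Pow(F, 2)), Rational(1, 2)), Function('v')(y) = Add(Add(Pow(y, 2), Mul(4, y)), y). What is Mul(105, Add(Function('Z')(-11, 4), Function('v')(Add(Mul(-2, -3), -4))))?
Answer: Add(1470, Mul(105, Pow(137, Rational(1, 2)))) ≈ 2699.0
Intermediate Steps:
Function('v')(y) = Add(Pow(y, 2), Mul(5, y))
Function('Z')(z, F) = Pow(Add(Pow(F, 2), Pow(z, 2)), Rational(1, 2))
Mul(105, Add(Function('Z')(-11, 4), Function('v')(Add(Mul(-2, -3), -4)))) = Mul(105, Add(Pow(Add(Pow(4, 2), Pow(-11, 2)), Rational(1, 2)), Mul(Add(Mul(-2, -3), -4), Add(5, Add(Mul(-2, -3), -4))))) = Mul(105, Add(Pow(Add(16, 121), Rational(1, 2)), Mul(Add(6, -4), Add(5, Add(6, -4))))) = Mul(105, Add(Pow(137, Rational(1, 2)), Mul(2, Add(5, 2)))) = Mul(105, Add(Pow(137, Rational(1, 2)), Mul(2, 7))) = Mul(105, Add(Pow(137, Rational(1, 2)), 14)) = Mul(105, Add(14, Pow(137, Rational(1, 2)))) = Add(1470, Mul(105, Pow(137, Rational(1, 2))))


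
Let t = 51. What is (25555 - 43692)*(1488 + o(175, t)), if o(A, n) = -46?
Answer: -26153554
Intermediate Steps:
(25555 - 43692)*(1488 + o(175, t)) = (25555 - 43692)*(1488 - 46) = -18137*1442 = -26153554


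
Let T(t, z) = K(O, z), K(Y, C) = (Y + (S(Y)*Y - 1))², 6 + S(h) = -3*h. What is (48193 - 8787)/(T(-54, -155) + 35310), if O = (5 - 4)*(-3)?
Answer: 2318/2087 ≈ 1.1107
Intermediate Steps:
S(h) = -6 - 3*h
O = -3 (O = 1*(-3) = -3)
K(Y, C) = (-1 + Y + Y*(-6 - 3*Y))² (K(Y, C) = (Y + ((-6 - 3*Y)*Y - 1))² = (Y + (Y*(-6 - 3*Y) - 1))² = (Y + (-1 + Y*(-6 - 3*Y)))² = (-1 + Y + Y*(-6 - 3*Y))²)
T(t, z) = 169 (T(t, z) = (1 - 1*(-3) + 3*(-3)*(2 - 3))² = (1 + 3 + 3*(-3)*(-1))² = (1 + 3 + 9)² = 13² = 169)
(48193 - 8787)/(T(-54, -155) + 35310) = (48193 - 8787)/(169 + 35310) = 39406/35479 = 39406*(1/35479) = 2318/2087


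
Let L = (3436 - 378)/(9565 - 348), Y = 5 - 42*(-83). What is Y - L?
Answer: 32173489/9217 ≈ 3490.7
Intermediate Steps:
Y = 3491 (Y = 5 + 3486 = 3491)
L = 3058/9217 ≈ 0.33178
Y - L = 3491 - 1*3058/9217 = 3491 - 3058/9217 = 32173489/9217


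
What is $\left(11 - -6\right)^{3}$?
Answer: $4913$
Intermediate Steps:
$\left(11 - -6\right)^{3} = \left(11 + 6\right)^{3} = 17^{3} = 4913$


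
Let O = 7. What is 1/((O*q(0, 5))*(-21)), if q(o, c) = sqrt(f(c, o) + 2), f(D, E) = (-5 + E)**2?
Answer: -sqrt(3)/1323 ≈ -0.0013092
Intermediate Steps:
q(o, c) = sqrt(2 + (-5 + o)**2) (q(o, c) = sqrt((-5 + o)**2 + 2) = sqrt(2 + (-5 + o)**2))
1/((O*q(0, 5))*(-21)) = 1/((7*sqrt(2 + (-5 + 0)**2))*(-21)) = 1/((7*sqrt(2 + (-5)**2))*(-21)) = 1/((7*sqrt(2 + 25))*(-21)) = 1/((7*sqrt(27))*(-21)) = 1/((7*(3*sqrt(3)))*(-21)) = 1/((21*sqrt(3))*(-21)) = 1/(-441*sqrt(3)) = -sqrt(3)/1323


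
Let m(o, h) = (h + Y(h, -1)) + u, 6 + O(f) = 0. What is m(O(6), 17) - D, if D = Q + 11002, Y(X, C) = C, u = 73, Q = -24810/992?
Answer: -5400443/496 ≈ -10888.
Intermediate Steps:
Q = -12405/496 (Q = -24810*1/992 = -12405/496 ≈ -25.010)
O(f) = -6 (O(f) = -6 + 0 = -6)
m(o, h) = 72 + h (m(o, h) = (h - 1) + 73 = (-1 + h) + 73 = 72 + h)
D = 5444587/496 (D = -12405/496 + 11002 = 5444587/496 ≈ 10977.)
m(O(6), 17) - D = (72 + 17) - 1*5444587/496 = 89 - 5444587/496 = -5400443/496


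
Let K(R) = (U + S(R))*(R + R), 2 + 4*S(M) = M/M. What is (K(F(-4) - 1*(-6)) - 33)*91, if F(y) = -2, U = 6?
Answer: 1183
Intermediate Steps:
S(M) = -¼ (S(M) = -½ + (M/M)/4 = -½ + (¼)*1 = -½ + ¼ = -¼)
K(R) = 23*R/2 (K(R) = (6 - ¼)*(R + R) = 23*(2*R)/4 = 23*R/2)
(K(F(-4) - 1*(-6)) - 33)*91 = (23*(-2 - 1*(-6))/2 - 33)*91 = (23*(-2 + 6)/2 - 33)*91 = ((23/2)*4 - 33)*91 = (46 - 33)*91 = 13*91 = 1183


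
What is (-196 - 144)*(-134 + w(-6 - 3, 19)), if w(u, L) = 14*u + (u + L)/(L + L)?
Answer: 1677900/19 ≈ 88311.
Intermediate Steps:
w(u, L) = 14*u + (L + u)/(2*L) (w(u, L) = 14*u + (L + u)/((2*L)) = 14*u + (L + u)*(1/(2*L)) = 14*u + (L + u)/(2*L))
(-196 - 144)*(-134 + w(-6 - 3, 19)) = (-196 - 144)*(-134 + (1/2)*((-6 - 3) + 19*(1 + 28*(-6 - 3)))/19) = -340*(-134 + (1/2)*(1/19)*(-9 + 19*(1 + 28*(-9)))) = -340*(-134 + (1/2)*(1/19)*(-9 + 19*(1 - 252))) = -340*(-134 + (1/2)*(1/19)*(-9 + 19*(-251))) = -340*(-134 + (1/2)*(1/19)*(-9 - 4769)) = -340*(-134 + (1/2)*(1/19)*(-4778)) = -340*(-134 - 2389/19) = -340*(-4935/19) = 1677900/19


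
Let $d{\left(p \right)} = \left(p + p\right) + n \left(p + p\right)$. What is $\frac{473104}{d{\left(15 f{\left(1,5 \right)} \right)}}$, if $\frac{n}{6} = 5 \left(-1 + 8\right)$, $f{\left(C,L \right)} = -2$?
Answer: $- \frac{118276}{3165} \approx -37.37$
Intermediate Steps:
$n = 210$ ($n = 6 \cdot 5 \left(-1 + 8\right) = 6 \cdot 5 \cdot 7 = 6 \cdot 35 = 210$)
$d{\left(p \right)} = 422 p$ ($d{\left(p \right)} = \left(p + p\right) + 210 \left(p + p\right) = 2 p + 210 \cdot 2 p = 2 p + 420 p = 422 p$)
$\frac{473104}{d{\left(15 f{\left(1,5 \right)} \right)}} = \frac{473104}{422 \cdot 15 \left(-2\right)} = \frac{473104}{422 \left(-30\right)} = \frac{473104}{-12660} = 473104 \left(- \frac{1}{12660}\right) = - \frac{118276}{3165}$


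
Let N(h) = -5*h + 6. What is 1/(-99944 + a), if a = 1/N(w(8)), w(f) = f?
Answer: -34/3398097 ≈ -1.0006e-5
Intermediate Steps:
N(h) = 6 - 5*h
a = -1/34 (a = 1/(6 - 5*8) = 1/(6 - 40) = 1/(-34) = -1/34 ≈ -0.029412)
1/(-99944 + a) = 1/(-99944 - 1/34) = 1/(-3398097/34) = -34/3398097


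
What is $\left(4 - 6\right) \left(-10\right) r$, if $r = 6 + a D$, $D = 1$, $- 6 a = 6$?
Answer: $100$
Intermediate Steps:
$a = -1$ ($a = \left(- \frac{1}{6}\right) 6 = -1$)
$r = 5$ ($r = 6 - 1 = 5$)
$\left(4 - 6\right) \left(-10\right) r = \left(4 - 6\right) \left(-10\right) 5 = \left(-2\right) \left(-10\right) 5 = 20 \cdot 5 = 100$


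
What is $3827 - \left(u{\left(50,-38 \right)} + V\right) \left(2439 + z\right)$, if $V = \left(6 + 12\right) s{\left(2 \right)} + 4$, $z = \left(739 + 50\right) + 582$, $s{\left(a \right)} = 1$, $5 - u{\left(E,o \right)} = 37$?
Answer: $41927$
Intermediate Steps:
$u{\left(E,o \right)} = -32$ ($u{\left(E,o \right)} = 5 - 37 = -32$)
$z = 1371$ ($z = 789 + 582 = 1371$)
$V = 22$ ($V = \left(6 + 12\right) 1 + 4 = 18 \cdot 1 + 4 = 18 + 4 = 22$)
$3827 - \left(u{\left(50,-38 \right)} + V\right) \left(2439 + z\right) = 3827 - \left(-32 + 22\right) \left(2439 + 1371\right) = 3827 - \left(-10\right) 3810 = 3827 - -38100 = 3827 + 38100 = 41927$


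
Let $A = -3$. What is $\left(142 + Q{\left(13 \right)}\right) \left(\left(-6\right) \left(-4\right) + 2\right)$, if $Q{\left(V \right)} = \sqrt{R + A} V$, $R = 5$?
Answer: $3692 + 338 \sqrt{2} \approx 4170.0$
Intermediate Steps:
$Q{\left(V \right)} = V \sqrt{2}$ ($Q{\left(V \right)} = \sqrt{5 - 3} V = \sqrt{2} V = V \sqrt{2}$)
$\left(142 + Q{\left(13 \right)}\right) \left(\left(-6\right) \left(-4\right) + 2\right) = \left(142 + 13 \sqrt{2}\right) \left(\left(-6\right) \left(-4\right) + 2\right) = \left(142 + 13 \sqrt{2}\right) \left(24 + 2\right) = \left(142 + 13 \sqrt{2}\right) 26 = 3692 + 338 \sqrt{2}$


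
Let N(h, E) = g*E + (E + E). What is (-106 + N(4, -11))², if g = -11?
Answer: 49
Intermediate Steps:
N(h, E) = -9*E (N(h, E) = -11*E + (E + E) = -11*E + 2*E = -9*E)
(-106 + N(4, -11))² = (-106 - 9*(-11))² = (-106 + 99)² = (-7)² = 49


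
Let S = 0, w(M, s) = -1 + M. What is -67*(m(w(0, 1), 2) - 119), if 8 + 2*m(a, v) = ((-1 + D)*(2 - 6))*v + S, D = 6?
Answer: 9581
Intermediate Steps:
m(a, v) = -4 - 10*v (m(a, v) = -4 + (((-1 + 6)*(2 - 6))*v + 0)/2 = -4 + ((5*(-4))*v + 0)/2 = -4 + (-20*v + 0)/2 = -4 + (-20*v)/2 = -4 - 10*v)
-67*(m(w(0, 1), 2) - 119) = -67*((-4 - 10*2) - 119) = -67*((-4 - 20) - 119) = -67*(-24 - 119) = -67*(-143) = 9581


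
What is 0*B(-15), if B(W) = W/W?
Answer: 0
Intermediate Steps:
B(W) = 1
0*B(-15) = 0*1 = 0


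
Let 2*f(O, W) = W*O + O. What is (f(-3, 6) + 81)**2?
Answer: 19881/4 ≈ 4970.3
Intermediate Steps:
f(O, W) = O/2 + O*W/2 (f(O, W) = (W*O + O)/2 = (O*W + O)/2 = (O + O*W)/2 = O/2 + O*W/2)
(f(-3, 6) + 81)**2 = ((1/2)*(-3)*(1 + 6) + 81)**2 = ((1/2)*(-3)*7 + 81)**2 = (-21/2 + 81)**2 = (141/2)**2 = 19881/4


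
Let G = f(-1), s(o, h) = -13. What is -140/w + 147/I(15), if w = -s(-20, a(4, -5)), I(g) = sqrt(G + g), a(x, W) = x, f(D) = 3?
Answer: -140/13 + 49*sqrt(2)/2 ≈ 23.879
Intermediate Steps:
G = 3
I(g) = sqrt(3 + g)
w = 13 (w = -1*(-13) = 13)
-140/w + 147/I(15) = -140/13 + 147/(sqrt(3 + 15)) = -140*1/13 + 147/(sqrt(18)) = -140/13 + 147/((3*sqrt(2))) = -140/13 + 147*(sqrt(2)/6) = -140/13 + 49*sqrt(2)/2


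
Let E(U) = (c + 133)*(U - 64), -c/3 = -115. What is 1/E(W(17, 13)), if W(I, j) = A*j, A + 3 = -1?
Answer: -1/55448 ≈ -1.8035e-5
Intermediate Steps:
c = 345 (c = -3*(-115) = 345)
A = -4 (A = -3 - 1 = -4)
W(I, j) = -4*j
E(U) = -30592 + 478*U (E(U) = (345 + 133)*(U - 64) = 478*(-64 + U) = -30592 + 478*U)
1/E(W(17, 13)) = 1/(-30592 + 478*(-4*13)) = 1/(-30592 + 478*(-52)) = 1/(-30592 - 24856) = 1/(-55448) = -1/55448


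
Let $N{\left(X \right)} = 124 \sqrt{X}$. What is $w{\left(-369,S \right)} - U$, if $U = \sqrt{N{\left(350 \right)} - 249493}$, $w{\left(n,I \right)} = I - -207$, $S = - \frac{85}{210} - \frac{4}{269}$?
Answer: $\frac{2333945}{11298} - \sqrt{-249493 + 620 \sqrt{14}} \approx 206.58 - 497.17 i$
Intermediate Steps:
$S = - \frac{4741}{11298}$ ($S = \left(-85\right) \frac{1}{210} - \frac{4}{269} = - \frac{17}{42} - \frac{4}{269} = - \frac{4741}{11298} \approx -0.41963$)
$w{\left(n,I \right)} = 207 + I$ ($w{\left(n,I \right)} = I + 207 = 207 + I$)
$U = \sqrt{-249493 + 620 \sqrt{14}}$ ($U = \sqrt{124 \sqrt{350} - 249493} = \sqrt{124 \cdot 5 \sqrt{14} - 249493} = \sqrt{620 \sqrt{14} - 249493} = \sqrt{-249493 + 620 \sqrt{14}} \approx 497.17 i$)
$w{\left(-369,S \right)} - U = \left(207 - \frac{4741}{11298}\right) - \sqrt{-249493 + 620 \sqrt{14}} = \frac{2333945}{11298} - \sqrt{-249493 + 620 \sqrt{14}}$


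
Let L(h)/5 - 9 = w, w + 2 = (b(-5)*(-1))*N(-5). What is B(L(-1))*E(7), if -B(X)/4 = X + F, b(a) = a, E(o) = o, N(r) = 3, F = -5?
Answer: -2940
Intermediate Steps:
w = 13 (w = -2 - 5*(-1)*3 = -2 + 5*3 = -2 + 15 = 13)
L(h) = 110 (L(h) = 45 + 5*13 = 45 + 65 = 110)
B(X) = 20 - 4*X (B(X) = -4*(X - 5) = -4*(-5 + X) = 20 - 4*X)
B(L(-1))*E(7) = (20 - 4*110)*7 = (20 - 440)*7 = -420*7 = -2940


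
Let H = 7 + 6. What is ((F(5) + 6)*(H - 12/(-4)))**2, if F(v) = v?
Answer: 30976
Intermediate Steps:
H = 13
((F(5) + 6)*(H - 12/(-4)))**2 = ((5 + 6)*(13 - 12/(-4)))**2 = (11*(13 - 12*(-1/4)))**2 = (11*(13 + 3))**2 = (11*16)**2 = 176**2 = 30976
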